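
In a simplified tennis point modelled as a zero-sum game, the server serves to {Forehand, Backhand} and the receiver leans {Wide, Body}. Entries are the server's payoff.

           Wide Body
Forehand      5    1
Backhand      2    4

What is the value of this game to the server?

Row minima: Forehand → 1, Backhand → 2; maximin = 2.
Column maxima: Wide → 5, Body → 4; minimax = 4.
2 ≠ 4, so there is no saddle point; optimal play is mixed.
Let the server play Forehand with probability p. Expected payoff against Wide: 5p + 2(1−p) = 3p + 2; against Body: 1p + 4(1−p) = −3p + 4.
Setting these equal: 3p + 2 = −3p + 4 ⇒ 6p = 2 ⇒ p = 1/3, and the value is (3)·(1/3) + 2 = 3.
For the receiver: with q = P(Wide), equating Forehand's and Backhand's payoffs gives 4q + 1 = −2q + 4 ⇒ q = 1/2.

3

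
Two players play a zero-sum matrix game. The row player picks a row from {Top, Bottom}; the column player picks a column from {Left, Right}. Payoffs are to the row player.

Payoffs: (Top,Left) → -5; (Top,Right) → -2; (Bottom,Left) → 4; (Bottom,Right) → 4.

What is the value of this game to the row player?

4

Row minima: Top → -5, Bottom → 4; maximin = 4.
Column maxima: Left → 4, Right → 4; minimax = 4.
Since maximin = minimax = 4, there is a saddle point and the value is 4.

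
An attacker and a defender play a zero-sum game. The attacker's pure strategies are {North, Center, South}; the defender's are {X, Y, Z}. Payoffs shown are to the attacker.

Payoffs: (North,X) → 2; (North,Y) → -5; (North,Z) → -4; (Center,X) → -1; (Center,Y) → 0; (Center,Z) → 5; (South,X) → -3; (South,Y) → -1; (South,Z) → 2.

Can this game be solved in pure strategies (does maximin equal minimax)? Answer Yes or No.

Row minima: North → -5, Center → -1, South → -3; maximin = -1.
Column maxima: X → 2, Y → 0, Z → 5; minimax = 0.
-1 ≠ 0, so no pure-strategy equilibrium exists.

No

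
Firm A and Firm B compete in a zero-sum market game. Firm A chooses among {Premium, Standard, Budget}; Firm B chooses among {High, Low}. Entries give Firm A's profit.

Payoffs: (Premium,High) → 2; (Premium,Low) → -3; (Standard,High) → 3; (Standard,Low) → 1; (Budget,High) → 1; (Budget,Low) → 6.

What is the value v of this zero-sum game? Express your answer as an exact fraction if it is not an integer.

Row minima: Premium → -3, Standard → 1, Budget → 1; maximin = 1.
Column maxima: High → 3, Low → 6; minimax = 3.
1 ≠ 3, so there is no saddle point; optimal play is mixed.
Premium is strictly dominated by Standard, so Firm A never plays it.
On the remaining 2×2 (Standard, Budget vs High, Low):
Let Firm A play Standard with probability p. Expected payoff against High: 3p + 1(1−p) = 2p + 1; against Low: 1p + 6(1−p) = −5p + 6.
Setting these equal: 2p + 1 = −5p + 6 ⇒ 7p = 5 ⇒ p = 5/7, and the value is (2)·(5/7) + 1 = 17/7.
For Firm B: with q = P(High), equating Standard's and Budget's payoffs gives 2q + 1 = −5q + 6 ⇒ q = 5/7.

17/7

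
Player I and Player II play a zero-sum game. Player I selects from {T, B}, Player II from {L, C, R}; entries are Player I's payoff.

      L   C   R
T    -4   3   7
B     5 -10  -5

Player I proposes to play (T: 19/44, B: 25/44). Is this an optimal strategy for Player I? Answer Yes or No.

Against L this mix gives (19/44)·(-4) + (25/44)·5 = 49/44.
Against C this mix gives (19/44)·3 + (25/44)·(-10) = -193/44.
Against R this mix gives (19/44)·7 + (25/44)·(-5) = 2/11.
Player II will play C, holding Player I to -193/44. Shifting weight toward the row that does better against C would raise this floor (the equalizing mix achieves -25/22 against both C and L), so the proposed strategy is not optimal.

No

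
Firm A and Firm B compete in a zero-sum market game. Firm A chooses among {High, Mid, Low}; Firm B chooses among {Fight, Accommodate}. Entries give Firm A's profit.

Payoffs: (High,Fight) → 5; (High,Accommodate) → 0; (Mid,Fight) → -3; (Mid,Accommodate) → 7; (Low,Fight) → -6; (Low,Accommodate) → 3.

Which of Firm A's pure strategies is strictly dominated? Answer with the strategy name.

Mid gives a strictly higher payoff than Low against every column: -3 > -6, 7 > 3.
So Low is strictly dominated and Firm A never plays it.

Low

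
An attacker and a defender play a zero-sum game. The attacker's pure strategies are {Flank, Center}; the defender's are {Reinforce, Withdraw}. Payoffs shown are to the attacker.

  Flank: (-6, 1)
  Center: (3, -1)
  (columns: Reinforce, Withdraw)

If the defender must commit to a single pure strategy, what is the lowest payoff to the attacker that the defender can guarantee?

Column maxima: Reinforce → 3, Withdraw → 1.
The smallest of these is 1.

1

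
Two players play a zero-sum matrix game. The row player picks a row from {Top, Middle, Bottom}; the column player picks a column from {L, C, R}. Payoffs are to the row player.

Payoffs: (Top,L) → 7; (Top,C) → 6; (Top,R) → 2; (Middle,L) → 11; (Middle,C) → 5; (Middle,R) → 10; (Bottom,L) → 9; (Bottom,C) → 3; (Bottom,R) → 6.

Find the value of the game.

50/9

Row minima: Top → 2, Middle → 5, Bottom → 3; maximin = 5.
Column maxima: L → 11, C → 6, R → 10; minimax = 6.
5 ≠ 6, so there is no saddle point; optimal play is mixed.
Bottom is strictly dominated by Middle, so the row player never plays it.
L is strictly dominated by C (it gives the row player strictly more in every row), so the column player never plays it.
On the remaining 2×2 (Top, Middle vs C, R):
Let the row player play Top with probability p. Expected payoff against C: 6p + 5(1−p) = p + 5; against R: 2p + 10(1−p) = −8p + 10.
Setting these equal: p + 5 = −8p + 10 ⇒ 9p = 5 ⇒ p = 5/9, and the value is (1)·(5/9) + 5 = 50/9.
For the column player: with q = P(C), equating Top's and Middle's payoffs gives 4q + 2 = −5q + 10 ⇒ q = 8/9.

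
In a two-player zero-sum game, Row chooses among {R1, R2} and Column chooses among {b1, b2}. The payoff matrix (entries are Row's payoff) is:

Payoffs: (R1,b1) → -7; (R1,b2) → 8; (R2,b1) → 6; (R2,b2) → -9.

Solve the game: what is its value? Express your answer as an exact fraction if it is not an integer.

Row minima: R1 → -7, R2 → -9; maximin = -7.
Column maxima: b1 → 6, b2 → 8; minimax = 6.
-7 ≠ 6, so there is no saddle point; optimal play is mixed.
Let Row play R1 with probability p. Expected payoff against b1: (-7)p + 6(1−p) = −13p + 6; against b2: 8p + (-9)(1−p) = 17p − 9.
Setting these equal: −13p + 6 = 17p − 9 ⇒ −30p = -15 ⇒ p = 1/2, and the value is (-13)·(1/2) + 6 = -1/2.
For Column: with q = P(b1), equating R1's and R2's payoffs gives −15q + 8 = 15q − 9 ⇒ q = 17/30.

-1/2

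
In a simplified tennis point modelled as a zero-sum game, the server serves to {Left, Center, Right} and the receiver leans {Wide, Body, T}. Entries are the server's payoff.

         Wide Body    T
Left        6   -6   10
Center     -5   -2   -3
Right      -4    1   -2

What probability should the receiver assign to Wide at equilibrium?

Row minima: Left → -6, Center → -5, Right → -4; maximin = -4.
Column maxima: Wide → 6, Body → 1, T → 10; minimax = 1.
-4 ≠ 1, so there is no saddle point; optimal play is mixed.
Center is strictly dominated by Right, so the server never plays it.
T is strictly dominated by Wide (it gives the server strictly more in every row), so the receiver never plays it.
On the remaining 2×2 (Left, Right vs Wide, Body):
Let the server play Left with probability p. Expected payoff against Wide: 6p + (-4)(1−p) = 10p − 4; against Body: (-6)p + 1(1−p) = −7p + 1.
Setting these equal: 10p − 4 = −7p + 1 ⇒ 17p = 5 ⇒ p = 5/17, and the value is (10)·(5/17) − 4 = -18/17.
For the receiver: with q = P(Wide), equating Left's and Right's payoffs gives 12q − 6 = −5q + 1 ⇒ q = 7/17.

7/17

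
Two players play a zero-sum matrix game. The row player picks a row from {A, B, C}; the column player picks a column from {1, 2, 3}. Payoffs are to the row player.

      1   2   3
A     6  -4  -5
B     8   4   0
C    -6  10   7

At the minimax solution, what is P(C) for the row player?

8/21

Row minima: A → -5, B → 0, C → -6; maximin = 0.
Column maxima: 1 → 8, 2 → 10, 3 → 7; minimax = 7.
0 ≠ 7, so there is no saddle point; optimal play is mixed.
A is strictly dominated by B, so the row player never plays it.
2 is strictly dominated by 3 (it gives the row player strictly more in every row), so the column player never plays it.
On the remaining 2×2 (B, C vs 1, 3):
Let the row player play B with probability p. Expected payoff against 1: 8p + (-6)(1−p) = 14p − 6; against 3: 0p + 7(1−p) = −7p + 7.
Setting these equal: 14p − 6 = −7p + 7 ⇒ 21p = 13 ⇒ p = 13/21, and the value is (14)·(13/21) − 6 = 8/3.
For the column player: with q = P(1), equating B's and C's payoffs gives 8q = −13q + 7 ⇒ q = 1/3.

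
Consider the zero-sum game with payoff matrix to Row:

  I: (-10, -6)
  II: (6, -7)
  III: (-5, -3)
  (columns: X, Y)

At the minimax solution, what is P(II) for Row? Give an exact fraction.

2/15

Row minima: I → -10, II → -7, III → -5; maximin = -5.
Column maxima: X → 6, Y → -3; minimax = -3.
-5 ≠ -3, so there is no saddle point; optimal play is mixed.
I is strictly dominated by III, so Row never plays it.
On the remaining 2×2 (II, III vs X, Y):
Let Row play II with probability p. Expected payoff against X: 6p + (-5)(1−p) = 11p − 5; against Y: (-7)p + (-3)(1−p) = −4p − 3.
Setting these equal: 11p − 5 = −4p − 3 ⇒ 15p = 2 ⇒ p = 2/15, and the value is (11)·(2/15) − 5 = -53/15.
For Column: with q = P(X), equating II's and III's payoffs gives 13q − 7 = −2q − 3 ⇒ q = 4/15.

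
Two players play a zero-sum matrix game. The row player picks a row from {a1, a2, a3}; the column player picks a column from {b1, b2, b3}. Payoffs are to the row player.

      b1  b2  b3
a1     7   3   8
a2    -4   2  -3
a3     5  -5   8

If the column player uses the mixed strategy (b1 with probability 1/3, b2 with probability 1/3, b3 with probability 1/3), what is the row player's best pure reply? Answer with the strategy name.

Expected payoff of a1: (1/3)·7 + (1/3)·3 + (1/3)·8 = 6.
Expected payoff of a2: (1/3)·(-4) + (1/3)·2 + (1/3)·(-3) = -5/3.
Expected payoff of a3: (1/3)·5 + (1/3)·(-5) + (1/3)·8 = 8/3.
The largest is 6, so the row player's best response is a1.

a1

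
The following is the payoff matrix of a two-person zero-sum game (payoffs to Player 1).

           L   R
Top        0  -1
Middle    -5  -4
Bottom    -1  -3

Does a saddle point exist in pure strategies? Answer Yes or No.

Yes

Row minima: Top → -1, Middle → -5, Bottom → -3; maximin = -1.
Column maxima: L → 0, R → -1; minimax = -1.
maximin = minimax = -1, so a saddle point exists.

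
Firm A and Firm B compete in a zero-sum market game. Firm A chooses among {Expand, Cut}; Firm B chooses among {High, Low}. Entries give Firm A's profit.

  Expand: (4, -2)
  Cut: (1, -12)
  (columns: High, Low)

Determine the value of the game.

Row minima: Expand → -2, Cut → -12; maximin = -2.
Column maxima: High → 4, Low → -2; minimax = -2.
Since maximin = minimax = -2, there is a saddle point and the value is -2.

-2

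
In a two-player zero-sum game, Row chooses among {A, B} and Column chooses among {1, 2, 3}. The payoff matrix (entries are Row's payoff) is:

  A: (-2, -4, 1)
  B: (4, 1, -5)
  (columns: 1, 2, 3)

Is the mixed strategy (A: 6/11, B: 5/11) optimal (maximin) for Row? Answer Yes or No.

Against 1 this mix gives (6/11)·(-2) + (5/11)·4 = 8/11.
Against 2 this mix gives (6/11)·(-4) + (5/11)·1 = -19/11.
Against 3 this mix gives (6/11)·1 + (5/11)·(-5) = -19/11.
All of Column's active replies (2, 3) yield -19/11, and no column does worse for Row. The mix makes Column indifferent and guarantees -19/11, so it is optimal.

Yes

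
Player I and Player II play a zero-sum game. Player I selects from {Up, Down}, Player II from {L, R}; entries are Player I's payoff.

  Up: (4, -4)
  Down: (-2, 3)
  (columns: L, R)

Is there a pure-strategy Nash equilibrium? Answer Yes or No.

No

Row minima: Up → -4, Down → -2; maximin = -2.
Column maxima: L → 4, R → 3; minimax = 3.
-2 ≠ 3, so no pure-strategy equilibrium exists.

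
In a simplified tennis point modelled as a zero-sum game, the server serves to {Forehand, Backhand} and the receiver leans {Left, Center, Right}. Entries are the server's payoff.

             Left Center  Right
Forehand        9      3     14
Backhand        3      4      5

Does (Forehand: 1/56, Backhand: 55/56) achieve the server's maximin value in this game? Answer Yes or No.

No

Against Left this mix gives (1/56)·9 + (55/56)·3 = 87/28.
Against Center this mix gives (1/56)·3 + (55/56)·4 = 223/56.
Against Right this mix gives (1/56)·14 + (55/56)·5 = 289/56.
The receiver will play Left, holding the server to 87/28. Shifting weight toward the row that does better against Left would raise this floor (the equalizing mix achieves 27/7 against both Left and Center), so the proposed strategy is not optimal.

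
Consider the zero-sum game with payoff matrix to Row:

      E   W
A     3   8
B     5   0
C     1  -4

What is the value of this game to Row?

4

Row minima: A → 3, B → 0, C → -4; maximin = 3.
Column maxima: E → 5, W → 8; minimax = 5.
3 ≠ 5, so there is no saddle point; optimal play is mixed.
C is strictly dominated by A, so Row never plays it.
On the remaining 2×2 (A, B vs E, W):
Let Row play A with probability p. Expected payoff against E: 3p + 5(1−p) = −2p + 5; against W: 8p + 0(1−p) = 8p.
Setting these equal: −2p + 5 = 8p ⇒ −10p = -5 ⇒ p = 1/2, and the value is (-2)·(1/2) + 5 = 4.
For Column: with q = P(E), equating A's and B's payoffs gives −5q + 8 = 5q ⇒ q = 4/5.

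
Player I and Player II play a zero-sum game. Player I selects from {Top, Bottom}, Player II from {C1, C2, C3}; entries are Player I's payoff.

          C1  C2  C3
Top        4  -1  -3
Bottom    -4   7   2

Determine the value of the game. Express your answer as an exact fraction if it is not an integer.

-4/13

Row minima: Top → -3, Bottom → -4; maximin = -3.
Column maxima: C1 → 4, C2 → 7, C3 → 2; minimax = 2.
-3 ≠ 2, so there is no saddle point; optimal play is mixed.
C2 is strictly dominated by C3 (it gives Player I strictly more in every row), so Player II never plays it.
On the remaining 2×2 (Top, Bottom vs C1, C3):
Let Player I play Top with probability p. Expected payoff against C1: 4p + (-4)(1−p) = 8p − 4; against C3: (-3)p + 2(1−p) = −5p + 2.
Setting these equal: 8p − 4 = −5p + 2 ⇒ 13p = 6 ⇒ p = 6/13, and the value is (8)·(6/13) − 4 = -4/13.
For Player II: with q = P(C1), equating Top's and Bottom's payoffs gives 7q − 3 = −6q + 2 ⇒ q = 5/13.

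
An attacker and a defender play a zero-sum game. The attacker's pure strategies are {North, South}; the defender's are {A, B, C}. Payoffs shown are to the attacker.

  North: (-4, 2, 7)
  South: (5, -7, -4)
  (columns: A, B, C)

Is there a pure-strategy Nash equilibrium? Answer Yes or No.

No

Row minima: North → -4, South → -7; maximin = -4.
Column maxima: A → 5, B → 2, C → 7; minimax = 2.
-4 ≠ 2, so no pure-strategy equilibrium exists.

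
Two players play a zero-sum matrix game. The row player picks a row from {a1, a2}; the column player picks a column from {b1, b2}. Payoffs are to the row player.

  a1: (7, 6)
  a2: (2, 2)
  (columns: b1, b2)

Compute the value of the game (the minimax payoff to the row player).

6

Row minima: a1 → 6, a2 → 2; maximin = 6.
Column maxima: b1 → 7, b2 → 6; minimax = 6.
Since maximin = minimax = 6, there is a saddle point and the value is 6.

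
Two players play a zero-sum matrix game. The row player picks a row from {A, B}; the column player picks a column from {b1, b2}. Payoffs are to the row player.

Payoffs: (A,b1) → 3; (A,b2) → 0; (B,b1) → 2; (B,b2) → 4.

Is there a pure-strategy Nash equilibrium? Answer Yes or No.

Row minima: A → 0, B → 2; maximin = 2.
Column maxima: b1 → 3, b2 → 4; minimax = 3.
2 ≠ 3, so no pure-strategy equilibrium exists.

No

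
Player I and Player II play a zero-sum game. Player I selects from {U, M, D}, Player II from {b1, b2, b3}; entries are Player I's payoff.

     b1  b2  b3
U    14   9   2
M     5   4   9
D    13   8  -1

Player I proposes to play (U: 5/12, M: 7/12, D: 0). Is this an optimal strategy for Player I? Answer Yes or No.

Yes

Against b1 this mix gives (5/12)·14 + (7/12)·5 = 35/4.
Against b2 this mix gives (5/12)·9 + (7/12)·4 = 73/12.
Against b3 this mix gives (5/12)·2 + (7/12)·9 = 73/12.
All of Player II's active replies (b2, b3) yield 73/12, and no column does worse for Player I. The mix makes Player II indifferent and guarantees 73/12, so it is optimal.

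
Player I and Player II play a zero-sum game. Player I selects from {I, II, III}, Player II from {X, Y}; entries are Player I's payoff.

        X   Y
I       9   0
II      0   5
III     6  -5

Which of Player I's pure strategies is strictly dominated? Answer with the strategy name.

III

I gives a strictly higher payoff than III against every column: 9 > 6, 0 > -5.
So III is strictly dominated and Player I never plays it.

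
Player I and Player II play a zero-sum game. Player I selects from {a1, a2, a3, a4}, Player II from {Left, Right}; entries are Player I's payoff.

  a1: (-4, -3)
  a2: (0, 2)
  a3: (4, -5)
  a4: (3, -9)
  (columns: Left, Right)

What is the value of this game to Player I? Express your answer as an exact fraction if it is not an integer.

8/11

Row minima: a1 → -4, a2 → 0, a3 → -5, a4 → -9; maximin = 0.
Column maxima: Left → 4, Right → 2; minimax = 2.
0 ≠ 2, so there is no saddle point; optimal play is mixed.
a1 is strictly dominated by a2, so Player I never plays it.
a4 is strictly dominated by a3, so Player I never plays it.
On the remaining 2×2 (a2, a3 vs Left, Right):
Let Player I play a2 with probability p. Expected payoff against Left: 0p + 4(1−p) = −4p + 4; against Right: 2p + (-5)(1−p) = 7p − 5.
Setting these equal: −4p + 4 = 7p − 5 ⇒ −11p = -9 ⇒ p = 9/11, and the value is (-4)·(9/11) + 4 = 8/11.
For Player II: with q = P(Left), equating a2's and a3's payoffs gives −2q + 2 = 9q − 5 ⇒ q = 7/11.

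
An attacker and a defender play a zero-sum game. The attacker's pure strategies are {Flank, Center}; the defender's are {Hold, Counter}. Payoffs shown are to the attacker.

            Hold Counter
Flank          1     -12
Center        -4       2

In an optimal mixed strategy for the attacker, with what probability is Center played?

Row minima: Flank → -12, Center → -4; maximin = -4.
Column maxima: Hold → 1, Counter → 2; minimax = 1.
-4 ≠ 1, so there is no saddle point; optimal play is mixed.
Let the attacker play Flank with probability p. Expected payoff against Hold: 1p + (-4)(1−p) = 5p − 4; against Counter: (-12)p + 2(1−p) = −14p + 2.
Setting these equal: 5p − 4 = −14p + 2 ⇒ 19p = 6 ⇒ p = 6/19, and the value is (5)·(6/19) − 4 = -46/19.
For the defender: with q = P(Hold), equating Flank's and Center's payoffs gives 13q − 12 = −6q + 2 ⇒ q = 14/19.

13/19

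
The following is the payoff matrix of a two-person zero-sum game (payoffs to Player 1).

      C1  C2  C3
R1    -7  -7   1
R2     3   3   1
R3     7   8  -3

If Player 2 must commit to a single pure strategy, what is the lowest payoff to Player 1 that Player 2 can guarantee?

Column maxima: C1 → 7, C2 → 8, C3 → 1.
The smallest of these is 1.

1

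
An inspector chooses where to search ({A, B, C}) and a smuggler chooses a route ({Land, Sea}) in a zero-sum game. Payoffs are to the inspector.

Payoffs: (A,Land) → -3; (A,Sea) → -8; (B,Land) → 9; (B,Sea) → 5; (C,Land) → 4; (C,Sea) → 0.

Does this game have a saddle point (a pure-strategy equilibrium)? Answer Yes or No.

Row minima: A → -8, B → 5, C → 0; maximin = 5.
Column maxima: Land → 9, Sea → 5; minimax = 5.
maximin = minimax = 5, so a saddle point exists.

Yes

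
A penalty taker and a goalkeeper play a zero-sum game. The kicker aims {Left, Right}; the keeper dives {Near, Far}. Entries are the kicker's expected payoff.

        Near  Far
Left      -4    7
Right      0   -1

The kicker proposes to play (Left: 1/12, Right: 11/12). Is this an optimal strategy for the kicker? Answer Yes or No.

Yes

Against Near this mix gives (1/12)·(-4) + (11/12)·0 = -1/3.
Against Far this mix gives (1/12)·7 + (11/12)·(-1) = -1/3.
All of the keeper's active replies (Near, Far) yield -1/3, and no column does worse for the kicker. The mix makes the keeper indifferent and guarantees -1/3, so it is optimal.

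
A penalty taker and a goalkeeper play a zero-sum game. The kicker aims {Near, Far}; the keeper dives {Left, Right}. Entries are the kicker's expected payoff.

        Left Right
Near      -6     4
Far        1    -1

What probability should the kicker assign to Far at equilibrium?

Row minima: Near → -6, Far → -1; maximin = -1.
Column maxima: Left → 1, Right → 4; minimax = 1.
-1 ≠ 1, so there is no saddle point; optimal play is mixed.
Let the kicker play Near with probability p. Expected payoff against Left: (-6)p + 1(1−p) = −7p + 1; against Right: 4p + (-1)(1−p) = 5p − 1.
Setting these equal: −7p + 1 = 5p − 1 ⇒ −12p = -2 ⇒ p = 1/6, and the value is (-7)·(1/6) + 1 = -1/6.
For the keeper: with q = P(Left), equating Near's and Far's payoffs gives −10q + 4 = 2q − 1 ⇒ q = 5/12.

5/6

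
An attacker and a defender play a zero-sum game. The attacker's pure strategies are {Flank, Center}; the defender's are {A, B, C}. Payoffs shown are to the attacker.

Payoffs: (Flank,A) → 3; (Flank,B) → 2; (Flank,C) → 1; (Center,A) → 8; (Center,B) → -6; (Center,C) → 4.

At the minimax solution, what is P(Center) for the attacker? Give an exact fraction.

1/11

Row minima: Flank → 1, Center → -6; maximin = 1.
Column maxima: A → 8, B → 2, C → 4; minimax = 2.
1 ≠ 2, so there is no saddle point; optimal play is mixed.
A is strictly dominated by B (it gives the attacker strictly more in every row), so the defender never plays it.
On the remaining 2×2 (Flank, Center vs B, C):
Let the attacker play Flank with probability p. Expected payoff against B: 2p + (-6)(1−p) = 8p − 6; against C: 1p + 4(1−p) = −3p + 4.
Setting these equal: 8p − 6 = −3p + 4 ⇒ 11p = 10 ⇒ p = 10/11, and the value is (8)·(10/11) − 6 = 14/11.
For the defender: with q = P(B), equating Flank's and Center's payoffs gives q + 1 = −10q + 4 ⇒ q = 3/11.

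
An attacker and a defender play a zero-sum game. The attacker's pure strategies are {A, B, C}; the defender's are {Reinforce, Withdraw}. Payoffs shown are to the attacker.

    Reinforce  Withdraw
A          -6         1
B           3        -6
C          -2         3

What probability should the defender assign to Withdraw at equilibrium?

Row minima: A → -6, B → -6, C → -2; maximin = -2.
Column maxima: Reinforce → 3, Withdraw → 3; minimax = 3.
-2 ≠ 3, so there is no saddle point; optimal play is mixed.
A is strictly dominated by C, so the attacker never plays it.
On the remaining 2×2 (B, C vs Reinforce, Withdraw):
Let the attacker play B with probability p. Expected payoff against Reinforce: 3p + (-2)(1−p) = 5p − 2; against Withdraw: (-6)p + 3(1−p) = −9p + 3.
Setting these equal: 5p − 2 = −9p + 3 ⇒ 14p = 5 ⇒ p = 5/14, and the value is (5)·(5/14) − 2 = -3/14.
For the defender: with q = P(Reinforce), equating B's and C's payoffs gives 9q − 6 = −5q + 3 ⇒ q = 9/14.

5/14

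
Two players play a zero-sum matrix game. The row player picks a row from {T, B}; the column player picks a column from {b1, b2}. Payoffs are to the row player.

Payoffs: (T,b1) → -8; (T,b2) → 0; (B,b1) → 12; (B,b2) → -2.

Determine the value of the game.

-8/11

Row minima: T → -8, B → -2; maximin = -2.
Column maxima: b1 → 12, b2 → 0; minimax = 0.
-2 ≠ 0, so there is no saddle point; optimal play is mixed.
Let the row player play T with probability p. Expected payoff against b1: (-8)p + 12(1−p) = −20p + 12; against b2: 0p + (-2)(1−p) = 2p − 2.
Setting these equal: −20p + 12 = 2p − 2 ⇒ −22p = -14 ⇒ p = 7/11, and the value is (-20)·(7/11) + 12 = -8/11.
For the column player: with q = P(b1), equating T's and B's payoffs gives −8q = 14q − 2 ⇒ q = 1/11.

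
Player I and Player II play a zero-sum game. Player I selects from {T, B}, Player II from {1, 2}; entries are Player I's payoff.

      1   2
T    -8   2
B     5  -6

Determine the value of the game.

Row minima: T → -8, B → -6; maximin = -6.
Column maxima: 1 → 5, 2 → 2; minimax = 2.
-6 ≠ 2, so there is no saddle point; optimal play is mixed.
Let Player I play T with probability p. Expected payoff against 1: (-8)p + 5(1−p) = −13p + 5; against 2: 2p + (-6)(1−p) = 8p − 6.
Setting these equal: −13p + 5 = 8p − 6 ⇒ −21p = -11 ⇒ p = 11/21, and the value is (-13)·(11/21) + 5 = -38/21.
For Player II: with q = P(1), equating T's and B's payoffs gives −10q + 2 = 11q − 6 ⇒ q = 8/21.

-38/21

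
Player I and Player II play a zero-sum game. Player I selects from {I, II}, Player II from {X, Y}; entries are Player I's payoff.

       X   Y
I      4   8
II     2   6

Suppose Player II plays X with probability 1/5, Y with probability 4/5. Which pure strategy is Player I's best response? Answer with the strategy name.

I

Expected payoff of I: (1/5)·4 + (4/5)·8 = 36/5.
Expected payoff of II: (1/5)·2 + (4/5)·6 = 26/5.
The largest is 36/5, so Player I's best response is I.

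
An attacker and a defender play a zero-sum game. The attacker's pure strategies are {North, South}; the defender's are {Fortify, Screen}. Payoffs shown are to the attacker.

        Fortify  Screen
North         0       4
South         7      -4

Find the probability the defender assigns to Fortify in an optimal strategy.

Row minima: North → 0, South → -4; maximin = 0.
Column maxima: Fortify → 7, Screen → 4; minimax = 4.
0 ≠ 4, so there is no saddle point; optimal play is mixed.
Let the attacker play North with probability p. Expected payoff against Fortify: 0p + 7(1−p) = −7p + 7; against Screen: 4p + (-4)(1−p) = 8p − 4.
Setting these equal: −7p + 7 = 8p − 4 ⇒ −15p = -11 ⇒ p = 11/15, and the value is (-7)·(11/15) + 7 = 28/15.
For the defender: with q = P(Fortify), equating North's and South's payoffs gives −4q + 4 = 11q − 4 ⇒ q = 8/15.

8/15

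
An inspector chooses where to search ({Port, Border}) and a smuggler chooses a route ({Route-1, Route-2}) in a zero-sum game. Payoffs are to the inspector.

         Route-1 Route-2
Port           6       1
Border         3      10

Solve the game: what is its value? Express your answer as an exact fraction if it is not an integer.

Row minima: Port → 1, Border → 3; maximin = 3.
Column maxima: Route-1 → 6, Route-2 → 10; minimax = 6.
3 ≠ 6, so there is no saddle point; optimal play is mixed.
Let the inspector play Port with probability p. Expected payoff against Route-1: 6p + 3(1−p) = 3p + 3; against Route-2: 1p + 10(1−p) = −9p + 10.
Setting these equal: 3p + 3 = −9p + 10 ⇒ 12p = 7 ⇒ p = 7/12, and the value is (3)·(7/12) + 3 = 19/4.
For the smuggler: with q = P(Route-1), equating Port's and Border's payoffs gives 5q + 1 = −7q + 10 ⇒ q = 3/4.

19/4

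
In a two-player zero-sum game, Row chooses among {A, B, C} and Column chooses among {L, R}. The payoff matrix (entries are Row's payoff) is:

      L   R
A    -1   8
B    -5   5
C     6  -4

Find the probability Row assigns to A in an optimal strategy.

Row minima: A → -1, B → -5, C → -4; maximin = -1.
Column maxima: L → 6, R → 8; minimax = 6.
-1 ≠ 6, so there is no saddle point; optimal play is mixed.
B is strictly dominated by A, so Row never plays it.
On the remaining 2×2 (A, C vs L, R):
Let Row play A with probability p. Expected payoff against L: (-1)p + 6(1−p) = −7p + 6; against R: 8p + (-4)(1−p) = 12p − 4.
Setting these equal: −7p + 6 = 12p − 4 ⇒ −19p = -10 ⇒ p = 10/19, and the value is (-7)·(10/19) + 6 = 44/19.
For Column: with q = P(L), equating A's and C's payoffs gives −9q + 8 = 10q − 4 ⇒ q = 12/19.

10/19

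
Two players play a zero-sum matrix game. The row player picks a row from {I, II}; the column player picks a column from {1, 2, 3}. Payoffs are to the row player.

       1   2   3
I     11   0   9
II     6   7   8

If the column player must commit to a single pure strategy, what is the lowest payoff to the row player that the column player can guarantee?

7

Column maxima: 1 → 11, 2 → 7, 3 → 9.
The smallest of these is 7.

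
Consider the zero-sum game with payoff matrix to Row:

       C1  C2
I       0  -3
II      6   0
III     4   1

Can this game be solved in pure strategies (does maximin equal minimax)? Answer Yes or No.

Yes

Row minima: I → -3, II → 0, III → 1; maximin = 1.
Column maxima: C1 → 6, C2 → 1; minimax = 1.
maximin = minimax = 1, so a saddle point exists.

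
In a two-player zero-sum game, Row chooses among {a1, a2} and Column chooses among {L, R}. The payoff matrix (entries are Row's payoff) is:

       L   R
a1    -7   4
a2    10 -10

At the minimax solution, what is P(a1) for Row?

Row minima: a1 → -7, a2 → -10; maximin = -7.
Column maxima: L → 10, R → 4; minimax = 4.
-7 ≠ 4, so there is no saddle point; optimal play is mixed.
Let Row play a1 with probability p. Expected payoff against L: (-7)p + 10(1−p) = −17p + 10; against R: 4p + (-10)(1−p) = 14p − 10.
Setting these equal: −17p + 10 = 14p − 10 ⇒ −31p = -20 ⇒ p = 20/31, and the value is (-17)·(20/31) + 10 = -30/31.
For Column: with q = P(L), equating a1's and a2's payoffs gives −11q + 4 = 20q − 10 ⇒ q = 14/31.

20/31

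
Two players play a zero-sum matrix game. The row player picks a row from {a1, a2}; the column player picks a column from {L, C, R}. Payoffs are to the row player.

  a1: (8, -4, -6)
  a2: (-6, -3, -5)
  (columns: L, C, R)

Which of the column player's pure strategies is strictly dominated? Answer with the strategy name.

C

R holds the row player's payoff strictly below C in every row: -6 < -4, -5 < -3.
So C is strictly dominated for the column player.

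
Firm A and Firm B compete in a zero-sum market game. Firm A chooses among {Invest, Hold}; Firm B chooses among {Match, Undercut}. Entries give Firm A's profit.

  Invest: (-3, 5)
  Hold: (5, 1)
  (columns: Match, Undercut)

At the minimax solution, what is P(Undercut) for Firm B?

Row minima: Invest → -3, Hold → 1; maximin = 1.
Column maxima: Match → 5, Undercut → 5; minimax = 5.
1 ≠ 5, so there is no saddle point; optimal play is mixed.
Let Firm A play Invest with probability p. Expected payoff against Match: (-3)p + 5(1−p) = −8p + 5; against Undercut: 5p + 1(1−p) = 4p + 1.
Setting these equal: −8p + 5 = 4p + 1 ⇒ −12p = -4 ⇒ p = 1/3, and the value is (-8)·(1/3) + 5 = 7/3.
For Firm B: with q = P(Match), equating Invest's and Hold's payoffs gives −8q + 5 = 4q + 1 ⇒ q = 1/3.

2/3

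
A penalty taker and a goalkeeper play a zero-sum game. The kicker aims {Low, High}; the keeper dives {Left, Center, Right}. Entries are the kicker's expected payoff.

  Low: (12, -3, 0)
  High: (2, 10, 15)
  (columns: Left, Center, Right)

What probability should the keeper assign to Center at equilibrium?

10/23

Row minima: Low → -3, High → 2; maximin = 2.
Column maxima: Left → 12, Center → 10, Right → 15; minimax = 10.
2 ≠ 10, so there is no saddle point; optimal play is mixed.
Right is strictly dominated by Center (it gives the kicker strictly more in every row), so the keeper never plays it.
On the remaining 2×2 (Low, High vs Left, Center):
Let the kicker play Low with probability p. Expected payoff against Left: 12p + 2(1−p) = 10p + 2; against Center: (-3)p + 10(1−p) = −13p + 10.
Setting these equal: 10p + 2 = −13p + 10 ⇒ 23p = 8 ⇒ p = 8/23, and the value is (10)·(8/23) + 2 = 126/23.
For the keeper: with q = P(Left), equating Low's and High's payoffs gives 15q − 3 = −8q + 10 ⇒ q = 13/23.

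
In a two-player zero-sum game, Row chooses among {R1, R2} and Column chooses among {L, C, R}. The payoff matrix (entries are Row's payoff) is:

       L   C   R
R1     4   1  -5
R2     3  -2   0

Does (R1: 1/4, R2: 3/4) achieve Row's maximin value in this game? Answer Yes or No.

Against L this mix gives (1/4)·4 + (3/4)·3 = 13/4.
Against C this mix gives (1/4)·1 + (3/4)·(-2) = -5/4.
Against R this mix gives (1/4)·(-5) + (3/4)·0 = -5/4.
All of Column's active replies (C, R) yield -5/4, and no column does worse for Row. The mix makes Column indifferent and guarantees -5/4, so it is optimal.

Yes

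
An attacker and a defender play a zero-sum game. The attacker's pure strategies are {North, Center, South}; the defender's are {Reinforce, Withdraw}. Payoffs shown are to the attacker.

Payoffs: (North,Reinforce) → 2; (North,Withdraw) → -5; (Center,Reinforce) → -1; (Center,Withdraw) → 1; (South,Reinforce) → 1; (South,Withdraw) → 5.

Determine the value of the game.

Row minima: North → -5, Center → -1, South → 1; maximin = 1.
Column maxima: Reinforce → 2, Withdraw → 5; minimax = 2.
1 ≠ 2, so there is no saddle point; optimal play is mixed.
Center is strictly dominated by South, so the attacker never plays it.
On the remaining 2×2 (North, South vs Reinforce, Withdraw):
Let the attacker play North with probability p. Expected payoff against Reinforce: 2p + 1(1−p) = p + 1; against Withdraw: (-5)p + 5(1−p) = −10p + 5.
Setting these equal: p + 1 = −10p + 5 ⇒ 11p = 4 ⇒ p = 4/11, and the value is (1)·(4/11) + 1 = 15/11.
For the defender: with q = P(Reinforce), equating North's and South's payoffs gives 7q − 5 = −4q + 5 ⇒ q = 10/11.

15/11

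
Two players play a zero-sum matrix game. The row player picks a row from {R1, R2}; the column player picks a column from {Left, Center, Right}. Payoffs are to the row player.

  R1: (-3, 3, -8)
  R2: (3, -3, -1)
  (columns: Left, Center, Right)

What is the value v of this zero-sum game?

Row minima: R1 → -8, R2 → -3; maximin = -3.
Column maxima: Left → 3, Center → 3, Right → -1; minimax = -1.
-3 ≠ -1, so there is no saddle point; optimal play is mixed.
Left is strictly dominated by Right (it gives the row player strictly more in every row), so the column player never plays it.
On the remaining 2×2 (R1, R2 vs Center, Right):
Let the row player play R1 with probability p. Expected payoff against Center: 3p + (-3)(1−p) = 6p − 3; against Right: (-8)p + (-1)(1−p) = −7p − 1.
Setting these equal: 6p − 3 = −7p − 1 ⇒ 13p = 2 ⇒ p = 2/13, and the value is (6)·(2/13) − 3 = -27/13.
For the column player: with q = P(Center), equating R1's and R2's payoffs gives 11q − 8 = −2q − 1 ⇒ q = 7/13.

-27/13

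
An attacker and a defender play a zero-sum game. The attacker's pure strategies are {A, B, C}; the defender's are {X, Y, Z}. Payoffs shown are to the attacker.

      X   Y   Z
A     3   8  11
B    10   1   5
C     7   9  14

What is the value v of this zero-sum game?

83/11

Row minima: A → 3, B → 1, C → 7; maximin = 7.
Column maxima: X → 10, Y → 9, Z → 14; minimax = 9.
7 ≠ 9, so there is no saddle point; optimal play is mixed.
A is strictly dominated by C, so the attacker never plays it.
Z is strictly dominated by Y (it gives the attacker strictly more in every row), so the defender never plays it.
On the remaining 2×2 (B, C vs X, Y):
Let the attacker play B with probability p. Expected payoff against X: 10p + 7(1−p) = 3p + 7; against Y: 1p + 9(1−p) = −8p + 9.
Setting these equal: 3p + 7 = −8p + 9 ⇒ 11p = 2 ⇒ p = 2/11, and the value is (3)·(2/11) + 7 = 83/11.
For the defender: with q = P(X), equating B's and C's payoffs gives 9q + 1 = −2q + 9 ⇒ q = 8/11.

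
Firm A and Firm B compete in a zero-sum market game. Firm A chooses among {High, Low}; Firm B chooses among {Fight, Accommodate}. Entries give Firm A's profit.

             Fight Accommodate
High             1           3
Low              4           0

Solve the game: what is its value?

Row minima: High → 1, Low → 0; maximin = 1.
Column maxima: Fight → 4, Accommodate → 3; minimax = 3.
1 ≠ 3, so there is no saddle point; optimal play is mixed.
Let Firm A play High with probability p. Expected payoff against Fight: 1p + 4(1−p) = −3p + 4; against Accommodate: 3p + 0(1−p) = 3p.
Setting these equal: −3p + 4 = 3p ⇒ −6p = -4 ⇒ p = 2/3, and the value is (-3)·(2/3) + 4 = 2.
For Firm B: with q = P(Fight), equating High's and Low's payoffs gives −2q + 3 = 4q ⇒ q = 1/2.

2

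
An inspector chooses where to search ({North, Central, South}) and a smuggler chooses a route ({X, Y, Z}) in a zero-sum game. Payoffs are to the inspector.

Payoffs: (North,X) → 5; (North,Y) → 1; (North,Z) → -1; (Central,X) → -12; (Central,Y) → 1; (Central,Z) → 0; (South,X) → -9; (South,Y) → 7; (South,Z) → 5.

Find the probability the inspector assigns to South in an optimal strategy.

Row minima: North → -1, Central → -12, South → -9; maximin = -1.
Column maxima: X → 5, Y → 7, Z → 5; minimax = 5.
-1 ≠ 5, so there is no saddle point; optimal play is mixed.
Central is strictly dominated by South, so the inspector never plays it.
Y is strictly dominated by Z (it gives the inspector strictly more in every row), so the smuggler never plays it.
On the remaining 2×2 (North, South vs X, Z):
Let the inspector play North with probability p. Expected payoff against X: 5p + (-9)(1−p) = 14p − 9; against Z: (-1)p + 5(1−p) = −6p + 5.
Setting these equal: 14p − 9 = −6p + 5 ⇒ 20p = 14 ⇒ p = 7/10, and the value is (14)·(7/10) − 9 = 4/5.
For the smuggler: with q = P(X), equating North's and South's payoffs gives 6q − 1 = −14q + 5 ⇒ q = 3/10.

3/10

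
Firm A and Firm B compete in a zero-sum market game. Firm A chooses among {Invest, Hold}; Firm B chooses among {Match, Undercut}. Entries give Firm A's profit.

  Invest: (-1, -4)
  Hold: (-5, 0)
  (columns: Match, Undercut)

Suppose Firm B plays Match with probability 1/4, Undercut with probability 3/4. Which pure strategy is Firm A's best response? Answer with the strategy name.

Hold

Expected payoff of Invest: (1/4)·(-1) + (3/4)·(-4) = -13/4.
Expected payoff of Hold: (1/4)·(-5) + (3/4)·0 = -5/4.
The largest is -5/4, so Firm A's best response is Hold.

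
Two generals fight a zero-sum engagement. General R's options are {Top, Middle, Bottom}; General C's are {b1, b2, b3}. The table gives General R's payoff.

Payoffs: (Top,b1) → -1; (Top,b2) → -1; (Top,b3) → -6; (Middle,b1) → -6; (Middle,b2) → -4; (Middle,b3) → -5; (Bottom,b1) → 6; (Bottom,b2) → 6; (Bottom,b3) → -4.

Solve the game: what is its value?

Row minima: Top → -6, Middle → -6, Bottom → -4; maximin = -4.
Column maxima: b1 → 6, b2 → 6, b3 → -4; minimax = -4.
Since maximin = minimax = -4, there is a saddle point and the value is -4.

-4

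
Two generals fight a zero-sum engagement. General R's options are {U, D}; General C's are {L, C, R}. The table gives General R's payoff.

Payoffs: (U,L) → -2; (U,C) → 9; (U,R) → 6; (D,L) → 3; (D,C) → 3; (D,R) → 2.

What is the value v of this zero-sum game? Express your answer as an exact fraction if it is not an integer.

Row minima: U → -2, D → 2; maximin = 2.
Column maxima: L → 3, C → 9, R → 6; minimax = 3.
2 ≠ 3, so there is no saddle point; optimal play is mixed.
C is strictly dominated by R (it gives General R strictly more in every row), so General C never plays it.
On the remaining 2×2 (U, D vs L, R):
Let General R play U with probability p. Expected payoff against L: (-2)p + 3(1−p) = −5p + 3; against R: 6p + 2(1−p) = 4p + 2.
Setting these equal: −5p + 3 = 4p + 2 ⇒ −9p = -1 ⇒ p = 1/9, and the value is (-5)·(1/9) + 3 = 22/9.
For General C: with q = P(L), equating U's and D's payoffs gives −8q + 6 = q + 2 ⇒ q = 4/9.

22/9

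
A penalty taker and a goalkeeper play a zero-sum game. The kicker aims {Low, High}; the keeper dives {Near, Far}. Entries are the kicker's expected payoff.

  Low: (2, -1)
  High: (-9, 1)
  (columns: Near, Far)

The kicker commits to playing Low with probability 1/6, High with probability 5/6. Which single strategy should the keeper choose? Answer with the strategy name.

If the keeper plays Near, the kicker's expected payoff is (1/6)·2 + (5/6)·(-9) = -43/6.
If the keeper plays Far, the kicker's expected payoff is (1/6)·(-1) + (5/6)·1 = 2/3.
The keeper minimizes the kicker's payoff; the smallest is -43/6, so the best response is Near.

Near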